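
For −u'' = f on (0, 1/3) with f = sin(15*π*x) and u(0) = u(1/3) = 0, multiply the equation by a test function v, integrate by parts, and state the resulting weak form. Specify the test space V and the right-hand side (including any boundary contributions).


V = H^1_0(0, 1/3) (so v(0) = v(1/3) = 0); weak form: ∫_0^1/3 u'v' dx = ∫_0^1/3 (sin(15*π*x)) v dx for all v ∈ V.

Multiply both sides by a test function v and integrate from 0 to 1/3:
  ∫_0^1/3 −u''(x) v(x) dx = ∫_0^1/3 f(x) v(x) dx.
Integrate the LHS by parts once:
  ∫_0^1/3 −u'' v dx = −[u'(x) v(x)]_0^1/3 + ∫_0^1/3 u'(x) v'(x) dx.
Thus ∫_0^1/3 u'(x) v'(x) dx = ∫_0^1/3 f(x) v(x) dx + [u'(x) v(x)]_0^1/3.
Choose V so that boundary terms are either known or forced to vanish.
u is Dirichlet: u(0) = u(1/3) = 0. Let V = H^1_0(0, 1/3); then v(0) = v(1/3) = 0, and [u' v]_0^1/3 = 0.
Weak formulation: find u (satisfying any essential BC) such that ∫_0^1/3 u'(x) v'(x) dx = ∫_0^1/3 f v dx for all v ∈ V.
Substituting f(x) = sin(15*π*x), the right-hand side is ∫_0^1/3 (sin(15*π*x)) v dx.


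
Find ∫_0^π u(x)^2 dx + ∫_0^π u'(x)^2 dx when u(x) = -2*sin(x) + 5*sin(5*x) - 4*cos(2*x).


||u||_{H^1(0,π)}^2 = -1040/7 + 369*π

u'(x) = 8*sin(2*x) - 2*cos(x) + 25*cos(5*x).
Expand u² and (u')² and integrate term by term on (0, π), using: for integers n ≥ 1, ∫_0^π sin²(nx) dx = ∫_0^π cos²(nx) dx = π/2; for n ≠ n', ∫_0^π sin(nx)sin(n'x) dx = ∫_0^π cos(nx)cos(n'x) dx = 0; and by product-to-sum, ∫_0^π sin(nx)cos(n'x) dx = ½∫_0^π [sin((n+n')x) + sin((n−n')x)] dx, which is 0 when n+n' is even and 2n/(n²−n'²) when n+n' is odd (it need not vanish on (0, π)).
  u² squared terms: (-4)²·∫cos(2x)² dx = 16·π/2 = 8*π;  (-2)²·∫sin(x)² dx = 4·π/2 = 2*π;  (5)²·∫sin(5x)² dx = 25·π/2 = 25*π/2.
  u² cross terms: 2·(-4)·(-2)·∫cos(2x)·sin(x) dx = 16·(-2/3) = -32/3;  2·(-4)·(5)·∫cos(2x)·sin(5x) dx = -40·(10/21) = -400/21;  2·(-2)·(5)·∫sin(x)·sin(5x) dx = -20·(0) = 0.
  So ∫_0^π u² dx = 8*π + 2*π + 25*π/2 − 32/3 − 400/21 + 0 = -208/7 + 45*π/2.
  (u')² squared terms: (-2)²·∫cos(x)² dx = 4·π/2 = 2*π;  (8)²·∫sin(2x)² dx = 64·π/2 = 32*π;  (25)²·∫cos(5x)² dx = 625·π/2 = 625*π/2.
  (u')² cross terms: 2·(-2)·(8)·∫cos(x)·sin(2x) dx = -32·(4/3) = -128/3;  2·(-2)·(25)·∫cos(x)·cos(5x) dx = -100·(0) = 0;  2·(8)·(25)·∫sin(2x)·cos(5x) dx = 400·(-4/21) = -1600/21.
  So ∫_0^π (u')² dx = 2*π + 32*π + 625*π/2 − 128/3 + 0 − 1600/21 = -832/7 + 693*π/2.
||u||_{H^1}^2 = (-208/7 + 45*π/2) + (-832/7 + 693*π/2) = -1040/7 + 369*π.


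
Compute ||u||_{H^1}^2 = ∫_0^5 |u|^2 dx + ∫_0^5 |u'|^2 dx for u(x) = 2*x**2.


||u||_{H^1}^2 = 9500/3

The H^1 norm (squared) on an interval (0, L) is
  ||u||_{H^1}^2 = ∫_0^L u(x)^2 dx + ∫_0^L u'(x)^2 dx.
Compute u'(x) = 4*x.
Then u(x)^2 = 4*x**4 and u'(x)^2 = 16*x**2.
Integrate each monomial from 0 to 5 using ∫_0^5 c·x^n dx = c·5^(n+1)/(n+1):
  ∫_0^5 u(x)^2 dx = ∫_0^5 (4*x^4) dx. Term by term:
    ∫_0^5 4*x^4 dx = 2500.
  ∫_0^5 u'(x)^2 dx = ∫_0^5 (16*x^2) dx. Term by term:
    ∫_0^5 16*x^2 dx = 2000/3.
Adding: ||u||_{H^1}^2 = 2500 + 2000/3 = 9500/3.


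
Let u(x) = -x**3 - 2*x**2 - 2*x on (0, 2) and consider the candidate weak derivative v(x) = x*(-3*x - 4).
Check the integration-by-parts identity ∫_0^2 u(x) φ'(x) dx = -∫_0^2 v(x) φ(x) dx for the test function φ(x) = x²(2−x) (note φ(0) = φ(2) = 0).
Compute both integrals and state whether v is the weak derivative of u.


LHS = 232/15, RHS = 64/5. No, v is not the weak derivative of u.

u(x) = -x**3 - 2*x**2 - 2*x, classical derivative u'(x) = -3*x**2 - 4*x - 2.
φ(x) = x²(2−x), so φ'(x) = x*(4 - 3*x).
Note φ(0) = φ(2) = 0, so the boundary term u·φ vanishes.
LHS = ∫_0^2 u(x) φ'(x) dx = ∫_0^2 (3*x^5 + 2*x^4 - 2*x^3 - 8*x^2) dx. Term by term:
  ∫_0^2 3*x^5 dx = 32;  ∫_0^2 2*x^4 dx = 64/5;  ∫_0^2 -2*x^3 dx = -8;
  ∫_0^2 -8*x^2 dx = -64/3.
Sum: 32 + 64/5 − 8 − 64/3 = 232/15.
So LHS = 232/15.
∫_0^2 v(x) φ(x) dx = ∫_0^2 (3*x^5 - 2*x^4 - 8*x^3) dx. Term by term:
  ∫_0^2 3*x^5 dx = 32;  ∫_0^2 -2*x^4 dx = -64/5;  ∫_0^2 -8*x^3 dx = -32.
Sum: 32 − 64/5 − 32 = -64/5.
So RHS = -∫_0^2 v(x) φ(x) dx = 64/5.
LHS − RHS = 8/3 ≠ 0, so the identity fails.
(For a valid weak derivative the identity must hold for EVERY test function, in particular this one. The failure shows v is NOT the weak derivative of u.)
Correct weak derivative would be u'(x) = -3*x**2 - 4*x - 2.


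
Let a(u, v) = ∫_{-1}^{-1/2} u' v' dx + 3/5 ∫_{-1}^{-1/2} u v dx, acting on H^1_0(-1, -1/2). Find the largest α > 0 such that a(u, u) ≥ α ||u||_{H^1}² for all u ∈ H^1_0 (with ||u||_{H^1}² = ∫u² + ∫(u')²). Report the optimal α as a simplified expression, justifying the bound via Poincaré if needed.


α = (3 + 20*π^2)/(5*(1 + 4*π^2))

Coercivity of a(·,·) on H^1_0(-1, -1/2) means a(u, u) ≥ α ||u||_{H^1}² for every u ∈ H^1_0.
The interval has length L = 1/2, and Poincaré/coercivity depend only on L. Here a(u, u) = ∫(u')² + (3/5)·∫u².
Here 0 < c = 3/5 < 1. The condition a(u,u) ≥ α||u||_{H^1}² reads (1−α)∫(u')² ≥ (α−c)∫u². Any admissible α is ≤ 1 (rapidly oscillating u have ∫u²/∫(u')² → 0), and α = 1 would force 0 ≥ (1−c)∫u², impossible since c < 1; so 1−α > 0. By the sharp Poincaré inequality on H^1_0 of an interval of length L, ∫(u')² ≥ (π/L)²∫u² with equality for the first sine mode sin(π(x−x₀)/L) (x₀ the left endpoint), so the inequality holds for all u iff (1−α)(π/L)² ≥ α − c, i.e. α ≤ ((π/L)² + c)/((π/L)² + 1) = (1 + c(L/π)²)/(1 + (L/π)²). With (π/L)² = 4*π^2 and c = 3/5, the largest admissible constant is α = ((π/L)² + c)/((π/L)² + 1).
Simplifying, α = (3 + 20*π^2)/(5*(1 + 4*π^2)).


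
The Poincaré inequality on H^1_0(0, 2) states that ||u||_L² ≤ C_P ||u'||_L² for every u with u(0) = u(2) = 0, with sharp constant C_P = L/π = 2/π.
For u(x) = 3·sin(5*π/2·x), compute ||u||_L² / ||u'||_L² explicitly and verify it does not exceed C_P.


||u||_L² / ||u'||_L² = 2/(5*π) < C_P = 2/π.

u(x) = 3·sin(5*π/2·x), so u'(x) = 15*π*cos(5*π*x/2)/2.
Writing u(x) = A·sin(kπx/L) with A = 3 and k = 5, use ∫_0^L sin²(kπx/L) dx = L/2 and ∫_0^L cos²(kπx/L) dx = L/2.
u² = 9·sin²(5*π/2·x) and (u')² = 225*π^2/4·cos²(5*π/2·x), and each of sin², cos² integrates to L/2 = 1 over (0, 2).
∫_0^2 u² dx = 9, so ||u||_L² = 3.
∫_0^2 (u')² dx = 225*π^2/4, so ||u'||_L² = 15*π/2.
Ratio ||u||_L² / ||u'||_L² = 2/(5*π).
Sharp Poincaré constant on H^1_0(0, 2) is C_P = L/π = 2/π, achieved by sin(π/2·x).
This is the k = 5 harmonic; the ratio L/(kπ) is strictly less than C_P = L/π, consistent with the sharp inequality ||u||_L² ≤ C_P ||u'||_L².


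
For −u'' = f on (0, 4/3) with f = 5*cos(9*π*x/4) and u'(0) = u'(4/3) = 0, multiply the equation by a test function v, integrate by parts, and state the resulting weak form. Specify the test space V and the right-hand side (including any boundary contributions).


V = H^1(0, 4/3) (no boundary constraint on v; u is determined up to an additive constant); weak form: ∫_0^4/3 u'v' dx = ∫_0^4/3 (5*cos(9*π*x/4)) v dx for all v ∈ V.

Multiply both sides by a test function v and integrate from 0 to 4/3:
  ∫_0^4/3 −u''(x) v(x) dx = ∫_0^4/3 f(x) v(x) dx.
Integrate the LHS by parts once:
  ∫_0^4/3 −u'' v dx = −[u'(x) v(x)]_0^4/3 + ∫_0^4/3 u'(x) v'(x) dx.
Thus ∫_0^4/3 u'(x) v'(x) dx = ∫_0^4/3 f(x) v(x) dx + [u'(x) v(x)]_0^4/3.
Choose V so that boundary terms are either known or forced to vanish.
u has homogeneous Neumann: u'(0) = u'(4/3) = 0. So [u' v]_0^4/3 = 0·v(4/3) − 0·v(0) = 0 for any v; take V = H^1(0, 4/3).
Weak formulation: find u (satisfying any essential BC) such that ∫_0^4/3 u'(x) v'(x) dx = ∫_0^4/3 f v dx for all v ∈ V (homogeneous Neumann, so boundary terms vanish).
Substituting f(x) = 5*cos(9*π*x/4), the right-hand side is ∫_0^4/3 (5*cos(9*π*x/4)) v dx.
Compatibility check (pure Neumann): taking v ≡ 1 ∈ V gives 0 = ∫_0^4/3 f dx + (0) − (0), i.e. ∫_0^4/3 f dx must equal u'(0) − u'(4/3) = 0. Indeed ∫_0^4/3 (5*cos(9*π*x/4)) dx = 0, so the data are compatible. The solution is then unique only up to an additive constant (fix it e.g. by requiring ∫_0^4/3 u dx = 0).


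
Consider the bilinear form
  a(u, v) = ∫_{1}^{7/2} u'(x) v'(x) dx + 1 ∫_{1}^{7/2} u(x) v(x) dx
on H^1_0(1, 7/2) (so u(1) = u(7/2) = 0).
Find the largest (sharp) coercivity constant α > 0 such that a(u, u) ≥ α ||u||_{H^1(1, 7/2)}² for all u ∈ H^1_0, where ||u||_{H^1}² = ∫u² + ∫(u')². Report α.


α = 1

Coercivity of a(·,·) on H^1_0(1, 7/2) means a(u, u) ≥ α ||u||_{H^1}² for every u ∈ H^1_0.
The interval has length L = 5/2, and Poincaré/coercivity depend only on L. Here a(u, u) = ∫(u')² + (1)·∫u².
Here c = 1 ≥ 1, so a(u,u) = ∫(u')² + c∫u² ≥ ∫(u')² + ∫u² = ||u||_{H^1}², i.e. α = 1 works. No larger α is possible: a(u,u) ≥ α||u||_{H^1}² means (1−α)∫(u')² ≥ (α−c)∫u², and for the modes u_n = sin(nπ(x−x₀)/L) (x₀ the left endpoint) one has ∫u_n²/∫(u_n')² = (L/(nπ))² → 0, so a(u_n,u_n)/||u_n||_{H^1}² → 1. Hence the optimal constant is α = 1.
Therefore α = 1.


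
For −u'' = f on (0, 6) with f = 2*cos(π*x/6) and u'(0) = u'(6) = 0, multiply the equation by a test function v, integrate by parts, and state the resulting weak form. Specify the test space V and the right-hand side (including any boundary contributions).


V = H^1(0, 6) (no boundary constraint on v; u is determined up to an additive constant); weak form: ∫_0^6 u'v' dx = ∫_0^6 (2*cos(π*x/6)) v dx for all v ∈ V.

Multiply both sides by a test function v and integrate from 0 to 6:
  ∫_0^6 −u''(x) v(x) dx = ∫_0^6 f(x) v(x) dx.
Integrate the LHS by parts once:
  ∫_0^6 −u'' v dx = −[u'(x) v(x)]_0^6 + ∫_0^6 u'(x) v'(x) dx.
Thus ∫_0^6 u'(x) v'(x) dx = ∫_0^6 f(x) v(x) dx + [u'(x) v(x)]_0^6.
Choose V so that boundary terms are either known or forced to vanish.
u has homogeneous Neumann: u'(0) = u'(6) = 0. So [u' v]_0^6 = 0·v(6) − 0·v(0) = 0 for any v; take V = H^1(0, 6).
Weak formulation: find u (satisfying any essential BC) such that ∫_0^6 u'(x) v'(x) dx = ∫_0^6 f v dx for all v ∈ V (homogeneous Neumann, so boundary terms vanish).
Substituting f(x) = 2*cos(π*x/6), the right-hand side is ∫_0^6 (2*cos(π*x/6)) v dx.
Compatibility check (pure Neumann): taking v ≡ 1 ∈ V gives 0 = ∫_0^6 f dx + (0) − (0), i.e. ∫_0^6 f dx must equal u'(0) − u'(6) = 0. Indeed ∫_0^6 (2*cos(π*x/6)) dx = 0, so the data are compatible. The solution is then unique only up to an additive constant (fix it e.g. by requiring ∫_0^6 u dx = 0).


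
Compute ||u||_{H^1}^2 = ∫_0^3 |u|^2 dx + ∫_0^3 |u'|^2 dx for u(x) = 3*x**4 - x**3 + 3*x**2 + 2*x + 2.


||u||_{H^1}^2 = 1872195/28

The H^1 norm (squared) on an interval (0, L) is
  ||u||_{H^1}^2 = ∫_0^L u(x)^2 dx + ∫_0^L u'(x)^2 dx.
Compute u'(x) = 12*x**3 - 3*x**2 + 6*x + 2.
Then u(x)^2 = 9*x**8 - 6*x**7 + 19*x**6 + 6*x**5 + 17*x**4 + 8*x**3 + 16*x**2 + 8*x + 4 and u'(x)^2 = 144*x**6 - 72*x**5 + 153*x**4 + 12*x**3 + 24*x**2 + 24*x + 4.
Integrate each monomial from 0 to 3 using ∫_0^3 c·x^n dx = c·3^(n+1)/(n+1):
  ∫_0^3 u(x)^2 dx = ∫_0^3 (9*x^8 - 6*x^7 + 19*x^6 + 6*x^5 + 17*x^4 + 8*x^3 + 16*x^2 + 8*x + 4) dx. Term by term:
    ∫_0^3 9*x^8 dx = 19683;  ∫_0^3 -6*x^7 dx = -19683/4;  ∫_0^3 19*x^6 dx = 41553/7;
    ∫_0^3 6*x^5 dx = 729;  ∫_0^3 17*x^4 dx = 4131/5;  ∫_0^3 8*x^3 dx = 162;
    ∫_0^3 16*x^2 dx = 144;  ∫_0^3 8*x dx = 36;  ∫_0^3 4 dx = 12.
  Sum: 19683 − 19683/4 + 41553/7 + 729 + 4131/5 + 162 + 144 + 36 + 12 = 3165063/140.
  ∫_0^3 u'(x)^2 dx = ∫_0^3 (144*x^6 - 72*x^5 + 153*x^4 + 12*x^3 + 24*x^2 + 24*x + 4) dx. Term by term:
    ∫_0^3 144*x^6 dx = 314928/7;  ∫_0^3 -72*x^5 dx = -8748;  ∫_0^3 153*x^4 dx = 37179/5;
    ∫_0^3 12*x^3 dx = 243;  ∫_0^3 24*x^2 dx = 216;  ∫_0^3 24*x dx = 108;
    ∫_0^3 4 dx = 12.
  Sum: 314928/7 − 8748 + 37179/5 + 243 + 216 + 108 + 12 = 1548978/35.
Adding: ||u||_{H^1}^2 = 3165063/140 + 1548978/35 = 1872195/28.


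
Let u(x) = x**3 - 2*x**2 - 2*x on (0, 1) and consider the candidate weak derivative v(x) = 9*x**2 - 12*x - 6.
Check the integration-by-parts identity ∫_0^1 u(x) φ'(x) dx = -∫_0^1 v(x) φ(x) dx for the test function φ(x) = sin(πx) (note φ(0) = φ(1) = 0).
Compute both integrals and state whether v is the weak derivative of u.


LHS = 12/π^3 + 5/π, RHS = 36/π^3 + 15/π. No, v is not the weak derivative of u.

u(x) = x**3 - 2*x**2 - 2*x, classical derivative u'(x) = 3*x**2 - 4*x - 2.
φ(x) = sin(πx), so φ'(x) = π*cos(π*x).
Note φ(0) = φ(1) = 0, so the boundary term u·φ vanishes.
LHS = ∫_0^1 u(x) φ'(x) dx = ∫_0^1 (π*x^3*cos(π*x) - 2*π*x^2*cos(π*x) - 2*π*x*cos(π*x)) dx. Term by term:
  ∫_0^1 π*x^3*cos(π*x) dx = -3/π + 12/π^3;  ∫_0^1 -2*π*x*cos(π*x) dx = 4/π;  ∫_0^1 -2*π*x^2*cos(π*x) dx = 4/π.
Sum: -3/π + 12/π^3 + 4/π + 4/π = 12/π^3 + 5/π.
So LHS = 12/π^3 + 5/π.
∫_0^1 v(x) φ(x) dx = ∫_0^1 (9*x^2*sin(π*x) - 12*x*sin(π*x) - 6*sin(π*x)) dx. Term by term:
  ∫_0^1 -6*sin(π*x) dx = -12/π;  ∫_0^1 -12*x*sin(π*x) dx = -12/π;  ∫_0^1 9*x^2*sin(π*x) dx = -36/π^3 + 9/π.
Sum: -12/π − 12/π + -36/π^3 + 9/π = -15/π - 36/π^3.
So RHS = -∫_0^1 v(x) φ(x) dx = 36/π^3 + 15/π.
LHS − RHS = -10/π - 24/π^3 ≠ 0, so the identity fails.
(For a valid weak derivative the identity must hold for EVERY test function, in particular this one. The failure shows v is NOT the weak derivative of u.)
Correct weak derivative would be u'(x) = 3*x**2 - 4*x - 2.


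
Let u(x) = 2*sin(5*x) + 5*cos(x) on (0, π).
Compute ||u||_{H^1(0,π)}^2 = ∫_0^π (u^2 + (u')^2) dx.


||u||_{H^1(0,π)}^2 = 77*π

u'(x) = -5*sin(x) + 10*cos(5*x).
Expand u² and (u')² and integrate term by term on (0, π), using: for integers n ≥ 1, ∫_0^π sin²(nx) dx = ∫_0^π cos²(nx) dx = π/2; for n ≠ n', ∫_0^π sin(nx)sin(n'x) dx = ∫_0^π cos(nx)cos(n'x) dx = 0; and by product-to-sum, ∫_0^π sin(nx)cos(n'x) dx = ½∫_0^π [sin((n+n')x) + sin((n−n')x)] dx, which is 0 when n+n' is even and 2n/(n²−n'²) when n+n' is odd (it need not vanish on (0, π)).
  u² squared terms: (2)²·∫sin(5x)² dx = 4·π/2 = 2*π;  (5)²·∫cos(x)² dx = 25·π/2 = 25*π/2.
  u² cross terms: 2·(2)·(5)·∫sin(5x)·cos(x) dx = 20·(0) = 0.
  So ∫_0^π u² dx = 2*π + 25*π/2 + 0 = 29*π/2.
  (u')² squared terms: (-5)²·∫sin(x)² dx = 25·π/2 = 25*π/2;  (10)²·∫cos(5x)² dx = 100·π/2 = 50*π.
  (u')² cross terms: 2·(-5)·(10)·∫sin(x)·cos(5x) dx = -100·(0) = 0.
  So ∫_0^π (u')² dx = 25*π/2 + 50*π + 0 = 125*π/2.
||u||_{H^1}^2 = (29*π/2) + (125*π/2) = 77*π.


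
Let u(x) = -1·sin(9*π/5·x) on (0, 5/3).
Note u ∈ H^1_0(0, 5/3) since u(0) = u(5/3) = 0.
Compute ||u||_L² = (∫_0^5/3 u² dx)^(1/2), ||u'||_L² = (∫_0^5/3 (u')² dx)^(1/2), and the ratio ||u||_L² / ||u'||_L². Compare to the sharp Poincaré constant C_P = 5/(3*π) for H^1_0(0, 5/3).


||u||_L² / ||u'||_L² = 5/(9*π) < C_P = 5/(3*π).

u(x) = -1·sin(9*π/5·x), so u'(x) = -9*π*cos(9*π*x/5)/5.
Writing u(x) = A·sin(kπx/L) with A = -1 and k = 3, use ∫_0^L sin²(kπx/L) dx = L/2 and ∫_0^L cos²(kπx/L) dx = L/2.
u² = 1·sin²(9*π/5·x) and (u')² = 81*π^2/25·cos²(9*π/5·x), and each of sin², cos² integrates to L/2 = 5/6 over (0, 5/3).
∫_0^5/3 u² dx = 5/6, so ||u||_L² = sqrt(30)/6.
∫_0^5/3 (u')² dx = 27*π^2/10, so ||u'||_L² = 3*sqrt(30)*π/10.
Ratio ||u||_L² / ||u'||_L² = 5/(9*π).
Sharp Poincaré constant on H^1_0(0, 5/3) is C_P = L/π = 5/(3*π), achieved by sin(3*π/5·x).
This is the k = 3 harmonic; the ratio L/(kπ) is strictly less than C_P = L/π, consistent with the sharp inequality ||u||_L² ≤ C_P ||u'||_L².


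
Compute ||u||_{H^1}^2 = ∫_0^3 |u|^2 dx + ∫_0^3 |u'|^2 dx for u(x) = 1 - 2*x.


||u||_{H^1}^2 = 33

The H^1 norm (squared) on an interval (0, L) is
  ||u||_{H^1}^2 = ∫_0^L u(x)^2 dx + ∫_0^L u'(x)^2 dx.
Compute u'(x) = -2.
Then u(x)^2 = 4*x**2 - 4*x + 1 and u'(x)^2 = 4.
Integrate each monomial from 0 to 3 using ∫_0^3 c·x^n dx = c·3^(n+1)/(n+1):
  ∫_0^3 u(x)^2 dx = ∫_0^3 (4*x^2 - 4*x + 1) dx. Term by term:
    ∫_0^3 4*x^2 dx = 36;  ∫_0^3 -4*x dx = -18;  ∫_0^3 1 dx = 3.
  Sum: 36 − 18 + 3 = 21.
  ∫_0^3 u'(x)^2 dx = ∫_0^3 (4) dx. Term by term:
    ∫_0^3 4 dx = 12.
Adding: ||u||_{H^1}^2 = 21 + 12 = 33.


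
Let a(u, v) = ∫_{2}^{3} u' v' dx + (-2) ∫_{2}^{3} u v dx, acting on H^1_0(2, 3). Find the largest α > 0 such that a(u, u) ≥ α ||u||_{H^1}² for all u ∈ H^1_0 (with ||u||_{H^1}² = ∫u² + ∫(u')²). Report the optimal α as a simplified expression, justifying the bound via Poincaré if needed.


α = (-2 + π^2)/(1 + π^2)

Coercivity of a(·,·) on H^1_0(2, 3) means a(u, u) ≥ α ||u||_{H^1}² for every u ∈ H^1_0.
The interval has length L = 1, and Poincaré/coercivity depend only on L. Here a(u, u) = ∫(u')² + (-2)·∫u².
Here c = -2 < 0 with |c| < (π/L)² = π^2, so coercivity still holds. The condition a(u,u) ≥ α||u||_{H^1}² reads (1−α)∫(u')² ≥ (α−c)∫u². Any admissible α is ≤ 1 (rapidly oscillating u have ∫u²/∫(u')² → 0), and α = 1 would force 0 ≥ (1−c)∫u², impossible since c < 1; so 1−α > 0. By the sharp Poincaré inequality on H^1_0 of an interval of length L, ∫(u')² ≥ (π/L)²∫u² with equality for the first sine mode sin(π(x−x₀)/L) (x₀ the left endpoint), so the inequality holds for all u iff (1−α)(π/L)² ≥ α − c, i.e. α ≤ ((π/L)² + c)/((π/L)² + 1) = (1 + c(L/π)²)/(1 + (L/π)²). (Direct route, valid since c ≤ 0: Poincaré gives c∫u² ≥ c(L/π)²∫(u')², so a(u,u) ≥ (1 + c(L/π)²)∫(u')², while ||u||_{H^1}² ≤ (1 + (L/π)²)∫(u')²; dividing yields the same α.) With (π/L)² = π^2 and c = -2, the largest admissible constant is α = ((π/L)² + c)/((π/L)² + 1).
Simplifying, α = (-2 + π^2)/(1 + π^2).


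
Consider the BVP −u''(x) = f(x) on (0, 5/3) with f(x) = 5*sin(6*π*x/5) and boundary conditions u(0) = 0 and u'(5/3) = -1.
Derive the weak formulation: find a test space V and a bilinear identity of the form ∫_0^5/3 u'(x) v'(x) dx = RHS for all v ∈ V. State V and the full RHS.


V = {v ∈ H^1(0, 5/3) : v(0) = 0} (test functions vanish at x = 0 where u is specified); weak form: ∫_0^5/3 u'v' dx = ∫_0^5/3 (5*sin(6*π*x/5)) v dx − v(5/3) for all v ∈ V.

Multiply both sides by a test function v and integrate from 0 to 5/3:
  ∫_0^5/3 −u''(x) v(x) dx = ∫_0^5/3 f(x) v(x) dx.
Integrate the LHS by parts once:
  ∫_0^5/3 −u'' v dx = −[u'(x) v(x)]_0^5/3 + ∫_0^5/3 u'(x) v'(x) dx.
Thus ∫_0^5/3 u'(x) v'(x) dx = ∫_0^5/3 f(x) v(x) dx + [u'(x) v(x)]_0^5/3.
Choose V so that boundary terms are either known or forced to vanish.
Mixed BC: u(0) = 0 (Dirichlet) and u'(5/3) = -1 (Neumann). Define V = {v ∈ H^1(0, 5/3) : v(0) = 0}. Then [u' v]_0^5/3 = u'(5/3)·v(5/3) − u'(0)·0 = − v(5/3).
Weak formulation: find u (satisfying any essential BC) such that ∫_0^5/3 u'(x) v'(x) dx = ∫_0^5/3 f v dx − v(5/3) for all v ∈ V (Dirichlet at 0 absorbed into V; Neumann datum at x = 5/3 contributes the boundary term).
Substituting f(x) = 5*sin(6*π*x/5), the right-hand side is ∫_0^5/3 (5*sin(6*π*x/5)) v dx − v(5/3).


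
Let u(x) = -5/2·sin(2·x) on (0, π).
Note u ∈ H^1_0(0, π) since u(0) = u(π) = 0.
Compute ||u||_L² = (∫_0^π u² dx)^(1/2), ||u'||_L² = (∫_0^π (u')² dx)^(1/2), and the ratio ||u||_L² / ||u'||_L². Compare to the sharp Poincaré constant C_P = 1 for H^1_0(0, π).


||u||_L² / ||u'||_L² = 1/2 < C_P = 1.

u(x) = -5/2·sin(2·x), so u'(x) = -5*cos(2*x).
Writing u(x) = A·sin(kπx/L) with A = -5/2 and k = 2, use ∫_0^L sin²(kπx/L) dx = L/2 and ∫_0^L cos²(kπx/L) dx = L/2.
u² = 25/4·sin²(2·x) and (u')² = 25·cos²(2·x), and each of sin², cos² integrates to L/2 = π/2 over (0, π).
∫_0^π u² dx = 25*π/8, so ||u||_L² = 5*sqrt(2)*sqrt(π)/4.
∫_0^π (u')² dx = 25*π/2, so ||u'||_L² = 5*sqrt(2)*sqrt(π)/2.
Ratio ||u||_L² / ||u'||_L² = 1/2.
Sharp Poincaré constant on H^1_0(0, π) is C_P = L/π = 1, achieved by sin(x).
This is the k = 2 harmonic; the ratio L/(kπ) is strictly less than C_P = L/π, consistent with the sharp inequality ||u||_L² ≤ C_P ||u'||_L².


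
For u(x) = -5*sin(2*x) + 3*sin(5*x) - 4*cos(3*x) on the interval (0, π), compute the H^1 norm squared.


||u||_{H^1(0,π)}^2 = -320 + 519*π/2

u'(x) = 12*sin(3*x) - 10*cos(2*x) + 15*cos(5*x).
Expand u² and (u')² and integrate term by term on (0, π), using: for integers n ≥ 1, ∫_0^π sin²(nx) dx = ∫_0^π cos²(nx) dx = π/2; for n ≠ n', ∫_0^π sin(nx)sin(n'x) dx = ∫_0^π cos(nx)cos(n'x) dx = 0; and by product-to-sum, ∫_0^π sin(nx)cos(n'x) dx = ½∫_0^π [sin((n+n')x) + sin((n−n')x)] dx, which is 0 when n+n' is even and 2n/(n²−n'²) when n+n' is odd (it need not vanish on (0, π)).
  u² squared terms: (-5)²·∫sin(2x)² dx = 25·π/2 = 25*π/2;  (-4)²·∫cos(3x)² dx = 16·π/2 = 8*π;  (3)²·∫sin(5x)² dx = 9·π/2 = 9*π/2.
  u² cross terms: 2·(-5)·(-4)·∫sin(2x)·cos(3x) dx = 40·(-4/5) = -32;  2·(-5)·(3)·∫sin(2x)·sin(5x) dx = -30·(0) = 0;  2·(-4)·(3)·∫cos(3x)·sin(5x) dx = -24·(0) = 0.
  So ∫_0^π u² dx = 25*π/2 + 8*π + 9*π/2 − 32 + 0 + 0 = -32 + 25*π.
  (u')² squared terms: (-10)²·∫cos(2x)² dx = 100·π/2 = 50*π;  (12)²·∫sin(3x)² dx = 144·π/2 = 72*π;  (15)²·∫cos(5x)² dx = 225·π/2 = 225*π/2.
  (u')² cross terms: 2·(-10)·(12)·∫cos(2x)·sin(3x) dx = -240·(6/5) = -288;  2·(-10)·(15)·∫cos(2x)·cos(5x) dx = -300·(0) = 0;  2·(12)·(15)·∫sin(3x)·cos(5x) dx = 360·(0) = 0.
  So ∫_0^π (u')² dx = 50*π + 72*π + 225*π/2 − 288 + 0 + 0 = -288 + 469*π/2.
||u||_{H^1}^2 = (-32 + 25*π) + (-288 + 469*π/2) = -320 + 519*π/2.


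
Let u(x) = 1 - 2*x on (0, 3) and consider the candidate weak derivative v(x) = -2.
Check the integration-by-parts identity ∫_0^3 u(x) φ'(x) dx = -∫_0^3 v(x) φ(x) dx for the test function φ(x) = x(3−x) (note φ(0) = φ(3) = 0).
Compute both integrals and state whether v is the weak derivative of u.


LHS = 9, RHS = 9. Yes, v = u' weakly.

u(x) = 1 - 2*x, classical derivative u'(x) = -2.
φ(x) = x(3−x), so φ'(x) = 3 - 2*x.
Note φ(0) = φ(3) = 0, so the boundary term u·φ vanishes.
LHS = ∫_0^3 u(x) φ'(x) dx = ∫_0^3 (4*x^2 - 8*x + 3) dx. Term by term:
  ∫_0^3 4*x^2 dx = 36;  ∫_0^3 -8*x dx = -36;  ∫_0^3 3 dx = 9.
Sum: 36 − 36 + 9 = 9.
So LHS = 9.
∫_0^3 v(x) φ(x) dx = ∫_0^3 (2*x^2 - 6*x) dx. Term by term:
  ∫_0^3 2*x^2 dx = 18;  ∫_0^3 -6*x dx = -27.
Sum: 18 − 27 = -9.
So RHS = -∫_0^3 v(x) φ(x) dx = 9.
LHS = RHS, so the identity holds for this test φ.
Moreover u is smooth here and v(x) = u'(x) = -2 pointwise, so the identity holds for every test function. Hence v is the weak derivative of u.


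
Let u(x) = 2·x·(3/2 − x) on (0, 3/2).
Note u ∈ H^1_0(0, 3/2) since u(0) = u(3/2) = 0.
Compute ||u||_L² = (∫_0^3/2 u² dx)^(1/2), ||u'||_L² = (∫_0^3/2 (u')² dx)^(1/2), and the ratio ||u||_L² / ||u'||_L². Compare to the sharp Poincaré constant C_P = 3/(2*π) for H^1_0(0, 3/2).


||u||_L² / ||u'||_L² = 3*sqrt(10)/20 < C_P = 3/(2*π).

u(x) = 2·x·(3/2 − x), so u'(x) = 3 - 4*x.
u(x) = 2·x·(3/2 − x) vanishes at x = 0 and x = 3/2, so u ∈ H^1_0(0, 3/2). Differentiate via the product rule and integrate the resulting polynomials term by term.
  ∫_0^3/2 u² dx = ∫_0^3/2 (4*x^4 - 12*x^3 + 9*x^2) dx. Term by term:
    ∫_0^3/2 4*x^4 dx = 243/40;  ∫_0^3/2 -12*x^3 dx = -243/16;  ∫_0^3/2 9*x^2 dx = 81/8.
  Sum: 243/40 − 243/16 + 81/8 = 81/80.
  ∫_0^3/2 (u')² dx = ∫_0^3/2 (16*x^2 - 24*x + 9) dx. Term by term:
    ∫_0^3/2 16*x^2 dx = 18;  ∫_0^3/2 -24*x dx = -27;  ∫_0^3/2 9 dx = 27/2.
  Sum: 18 − 27 + 27/2 = 9/2.
∫_0^3/2 u² dx = 81/80, so ||u||_L² = 9*sqrt(5)/20.
∫_0^3/2 (u')² dx = 9/2, so ||u'||_L² = 3*sqrt(2)/2.
Ratio ||u||_L² / ||u'||_L² = 3*sqrt(10)/20.
Sharp Poincaré constant on H^1_0(0, 3/2) is C_P = L/π = 3/(2*π), achieved by sin(2*π/3·x).
A polynomial bump cannot attain the sharp Poincaré constant (only the first sine eigenfunction does), so the ratio is strictly less than C_P, consistent with ||u||_L² ≤ C_P ||u'||_L².


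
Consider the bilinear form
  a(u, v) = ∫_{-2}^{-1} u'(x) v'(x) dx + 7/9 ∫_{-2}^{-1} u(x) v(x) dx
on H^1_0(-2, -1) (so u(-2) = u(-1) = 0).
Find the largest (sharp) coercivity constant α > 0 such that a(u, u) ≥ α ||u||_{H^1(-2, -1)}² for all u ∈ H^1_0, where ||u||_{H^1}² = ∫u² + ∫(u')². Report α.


α = (7/9 + π^2)/(1 + π^2)

Coercivity of a(·,·) on H^1_0(-2, -1) means a(u, u) ≥ α ||u||_{H^1}² for every u ∈ H^1_0.
The interval has length L = 1, and Poincaré/coercivity depend only on L. Here a(u, u) = ∫(u')² + (7/9)·∫u².
Here 0 < c = 7/9 < 1. The condition a(u,u) ≥ α||u||_{H^1}² reads (1−α)∫(u')² ≥ (α−c)∫u². Any admissible α is ≤ 1 (rapidly oscillating u have ∫u²/∫(u')² → 0), and α = 1 would force 0 ≥ (1−c)∫u², impossible since c < 1; so 1−α > 0. By the sharp Poincaré inequality on H^1_0 of an interval of length L, ∫(u')² ≥ (π/L)²∫u² with equality for the first sine mode sin(π(x−x₀)/L) (x₀ the left endpoint), so the inequality holds for all u iff (1−α)(π/L)² ≥ α − c, i.e. α ≤ ((π/L)² + c)/((π/L)² + 1) = (1 + c(L/π)²)/(1 + (L/π)²). With (π/L)² = π^2 and c = 7/9, the largest admissible constant is α = ((π/L)² + c)/((π/L)² + 1).
Simplifying, α = (7/9 + π^2)/(1 + π^2).


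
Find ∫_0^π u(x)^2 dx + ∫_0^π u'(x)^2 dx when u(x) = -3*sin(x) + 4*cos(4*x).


||u||_{H^1(0,π)}^2 = 272/5 + 145*π

u'(x) = -16*sin(4*x) - 3*cos(x).
Expand u² and (u')² and integrate term by term on (0, π), using: for integers n ≥ 1, ∫_0^π sin²(nx) dx = ∫_0^π cos²(nx) dx = π/2; for n ≠ n', ∫_0^π sin(nx)sin(n'x) dx = ∫_0^π cos(nx)cos(n'x) dx = 0; and by product-to-sum, ∫_0^π sin(nx)cos(n'x) dx = ½∫_0^π [sin((n+n')x) + sin((n−n')x)] dx, which is 0 when n+n' is even and 2n/(n²−n'²) when n+n' is odd (it need not vanish on (0, π)).
  u² squared terms: (-3)²·∫sin(x)² dx = 9·π/2 = 9*π/2;  (4)²·∫cos(4x)² dx = 16·π/2 = 8*π.
  u² cross terms: 2·(-3)·(4)·∫sin(x)·cos(4x) dx = -24·(-2/15) = 16/5.
  So ∫_0^π u² dx = 9*π/2 + 8*π + 16/5 = 16/5 + 25*π/2.
  (u')² squared terms: (-16)²·∫sin(4x)² dx = 256·π/2 = 128*π;  (-3)²·∫cos(x)² dx = 9·π/2 = 9*π/2.
  (u')² cross terms: 2·(-16)·(-3)·∫sin(4x)·cos(x) dx = 96·(8/15) = 256/5.
  So ∫_0^π (u')² dx = 128*π + 9*π/2 + 256/5 = 256/5 + 265*π/2.
||u||_{H^1}^2 = (16/5 + 25*π/2) + (256/5 + 265*π/2) = 272/5 + 145*π.


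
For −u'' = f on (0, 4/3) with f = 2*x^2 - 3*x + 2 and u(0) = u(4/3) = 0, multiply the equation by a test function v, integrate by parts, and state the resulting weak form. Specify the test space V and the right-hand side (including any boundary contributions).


V = H^1_0(0, 4/3) (so v(0) = v(4/3) = 0); weak form: ∫_0^4/3 u'v' dx = ∫_0^4/3 (2*x^2 - 3*x + 2) v dx for all v ∈ V.

Multiply both sides by a test function v and integrate from 0 to 4/3:
  ∫_0^4/3 −u''(x) v(x) dx = ∫_0^4/3 f(x) v(x) dx.
Integrate the LHS by parts once:
  ∫_0^4/3 −u'' v dx = −[u'(x) v(x)]_0^4/3 + ∫_0^4/3 u'(x) v'(x) dx.
Thus ∫_0^4/3 u'(x) v'(x) dx = ∫_0^4/3 f(x) v(x) dx + [u'(x) v(x)]_0^4/3.
Choose V so that boundary terms are either known or forced to vanish.
u is Dirichlet: u(0) = u(4/3) = 0. Let V = H^1_0(0, 4/3); then v(0) = v(4/3) = 0, and [u' v]_0^4/3 = 0.
Weak formulation: find u (satisfying any essential BC) such that ∫_0^4/3 u'(x) v'(x) dx = ∫_0^4/3 f v dx for all v ∈ V.
Substituting f(x) = 2*x^2 - 3*x + 2, the right-hand side is ∫_0^4/3 (2*x^2 - 3*x + 2) v dx.


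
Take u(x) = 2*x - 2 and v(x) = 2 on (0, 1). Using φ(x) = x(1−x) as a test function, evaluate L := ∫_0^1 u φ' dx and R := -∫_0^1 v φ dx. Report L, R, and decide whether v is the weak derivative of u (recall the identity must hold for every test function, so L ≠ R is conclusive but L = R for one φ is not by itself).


LHS = -1/3, RHS = -1/3. Yes, v = u' weakly.

u(x) = 2*x - 2, classical derivative u'(x) = 2.
φ(x) = x(1−x), so φ'(x) = 1 - 2*x.
Note φ(0) = φ(1) = 0, so the boundary term u·φ vanishes.
LHS = ∫_0^1 u(x) φ'(x) dx = ∫_0^1 (-4*x^2 + 6*x - 2) dx. Term by term:
  ∫_0^1 -4*x^2 dx = -4/3;  ∫_0^1 6*x dx = 3;  ∫_0^1 -2 dx = -2.
Sum: -4/3 + 3 − 2 = -1/3.
So LHS = -1/3.
∫_0^1 v(x) φ(x) dx = ∫_0^1 (-2*x^2 + 2*x) dx. Term by term:
  ∫_0^1 -2*x^2 dx = -2/3;  ∫_0^1 2*x dx = 1.
Sum: -2/3 + 1 = 1/3.
So RHS = -∫_0^1 v(x) φ(x) dx = -1/3.
LHS = RHS, so the identity holds for this test φ.
Moreover u is smooth here and v(x) = u'(x) = 2 pointwise, so the identity holds for every test function. Hence v is the weak derivative of u.


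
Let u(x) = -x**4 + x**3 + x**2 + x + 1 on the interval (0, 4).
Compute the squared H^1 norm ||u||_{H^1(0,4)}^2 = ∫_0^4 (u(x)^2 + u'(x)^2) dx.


||u||_{H^1}^2 = 9791528/315

The H^1 norm (squared) on an interval (0, L) is
  ||u||_{H^1}^2 = ∫_0^L u(x)^2 dx + ∫_0^L u'(x)^2 dx.
Compute u'(x) = -4*x**3 + 3*x**2 + 2*x + 1.
Then u(x)^2 = x**8 - 2*x**7 - x**6 + x**4 + 4*x**3 + 3*x**2 + 2*x + 1 and u'(x)^2 = 16*x**6 - 24*x**5 - 7*x**4 + 4*x**3 + 10*x**2 + 4*x + 1.
Integrate each monomial from 0 to 4 using ∫_0^4 c·x^n dx = c·4^(n+1)/(n+1):
  ∫_0^4 u(x)^2 dx = ∫_0^4 (x^8 - 2*x^7 - x^6 + x^4 + 4*x^3 + 3*x^2 + 2*x + 1) dx. Term by term:
    ∫_0^4 x^8 dx = 262144/9;  ∫_0^4 -2*x^7 dx = -16384;  ∫_0^4 -x^6 dx = -16384/7;
    ∫_0^4 x^4 dx = 1024/5;  ∫_0^4 4*x^3 dx = 256;  ∫_0^4 3*x^2 dx = 64;
    ∫_0^4 2*x dx = 16;  ∫_0^4 1 dx = 4.
  Sum: 262144/9 − 16384 − 16384/7 + 1024/5 + 256 + 64 + 16 + 4 = 3448412/315.
  ∫_0^4 u'(x)^2 dx = ∫_0^4 (16*x^6 - 24*x^5 - 7*x^4 + 4*x^3 + 10*x^2 + 4*x + 1) dx. Term by term:
    ∫_0^4 16*x^6 dx = 262144/7;  ∫_0^4 -24*x^5 dx = -16384;  ∫_0^4 -7*x^4 dx = -7168/5;
    ∫_0^4 4*x^3 dx = 256;  ∫_0^4 10*x^2 dx = 640/3;  ∫_0^4 4*x dx = 32;
    ∫_0^4 1 dx = 4.
  Sum: 262144/7 − 16384 − 7168/5 + 256 + 640/3 + 32 + 4 = 2114372/105.
Adding: ||u||_{H^1}^2 = 3448412/315 + 2114372/105 = 9791528/315.


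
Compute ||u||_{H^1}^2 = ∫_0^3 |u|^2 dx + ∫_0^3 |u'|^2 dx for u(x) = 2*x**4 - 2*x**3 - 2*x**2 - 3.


||u||_{H^1}^2 = 349479/35

The H^1 norm (squared) on an interval (0, L) is
  ||u||_{H^1}^2 = ∫_0^L u(x)^2 dx + ∫_0^L u'(x)^2 dx.
Compute u'(x) = 8*x**3 - 6*x**2 - 4*x.
Then u(x)^2 = 4*x**8 - 8*x**7 - 4*x**6 + 8*x**5 - 8*x**4 + 12*x**3 + 12*x**2 + 9 and u'(x)^2 = 64*x**6 - 96*x**5 - 28*x**4 + 48*x**3 + 16*x**2.
Integrate each monomial from 0 to 3 using ∫_0^3 c·x^n dx = c·3^(n+1)/(n+1):
  ∫_0^3 u(x)^2 dx = ∫_0^3 (4*x^8 - 8*x^7 - 4*x^6 + 8*x^5 - 8*x^4 + 12*x^3 + 12*x^2 + 9) dx. Term by term:
    ∫_0^3 4*x^8 dx = 8748;  ∫_0^3 -8*x^7 dx = -6561;  ∫_0^3 -4*x^6 dx = -8748/7;
    ∫_0^3 8*x^5 dx = 972;  ∫_0^3 -8*x^4 dx = -1944/5;  ∫_0^3 12*x^3 dx = 243;
    ∫_0^3 12*x^2 dx = 108;  ∫_0^3 9 dx = 27.
  Sum: 8748 − 6561 − 8748/7 + 972 − 1944/5 + 243 + 108 + 27 = 66447/35.
  ∫_0^3 u'(x)^2 dx = ∫_0^3 (64*x^6 - 96*x^5 - 28*x^4 + 48*x^3 + 16*x^2) dx. Term by term:
    ∫_0^3 64*x^6 dx = 139968/7;  ∫_0^3 -96*x^5 dx = -11664;  ∫_0^3 -28*x^4 dx = -6804/5;
    ∫_0^3 48*x^3 dx = 972;  ∫_0^3 16*x^2 dx = 144.
  Sum: 139968/7 − 11664 − 6804/5 + 972 + 144 = 283032/35.
Adding: ||u||_{H^1}^2 = 66447/35 + 283032/35 = 349479/35.


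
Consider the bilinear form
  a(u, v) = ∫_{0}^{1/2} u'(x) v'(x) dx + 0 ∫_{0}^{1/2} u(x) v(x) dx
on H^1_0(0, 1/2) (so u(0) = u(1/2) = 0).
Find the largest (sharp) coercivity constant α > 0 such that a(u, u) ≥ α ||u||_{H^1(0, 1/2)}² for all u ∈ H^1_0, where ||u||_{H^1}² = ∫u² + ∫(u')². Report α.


α = 4*π^2/(1 + 4*π^2)

Coercivity of a(·,·) on H^1_0(0, 1/2) means a(u, u) ≥ α ||u||_{H^1}² for every u ∈ H^1_0.
The interval has length L = 1/2, and Poincaré/coercivity depend only on L. Here a(u, u) = ∫(u')² + (0)·∫u².
Here c = 0, so a(u,u) = ∫(u')² alone. The condition a(u,u) ≥ α||u||_{H^1}² reads (1−α)∫(u')² ≥ (α−c)∫u². Any admissible α is ≤ 1 (rapidly oscillating u have ∫u²/∫(u')² → 0), and α = 1 would force 0 ≥ (1−c)∫u², impossible since c < 1; so 1−α > 0. By the sharp Poincaré inequality on H^1_0 of an interval of length L, ∫(u')² ≥ (π/L)²∫u² with equality for the first sine mode sin(π(x−x₀)/L) (x₀ the left endpoint), so the inequality holds for all u iff (1−α)(π/L)² ≥ α − c, i.e. α ≤ ((π/L)² + c)/((π/L)² + 1) = (1 + c(L/π)²)/(1 + (L/π)²). (Direct route, valid since c ≤ 0: Poincaré gives c∫u² ≥ c(L/π)²∫(u')², so a(u,u) ≥ (1 + c(L/π)²)∫(u')², while ||u||_{H^1}² ≤ (1 + (L/π)²)∫(u')²; dividing yields the same α.) With (π/L)² = 4*π^2 and c = 0, the largest admissible constant is α = ((π/L)² + c)/((π/L)² + 1).
Simplifying, α = 4*π^2/(1 + 4*π^2).


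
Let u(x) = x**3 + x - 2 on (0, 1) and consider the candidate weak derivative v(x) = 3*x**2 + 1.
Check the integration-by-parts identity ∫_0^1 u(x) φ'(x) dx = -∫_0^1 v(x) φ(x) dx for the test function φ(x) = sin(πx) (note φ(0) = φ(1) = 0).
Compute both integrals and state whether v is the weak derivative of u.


LHS = -5/π + 12/π^3, RHS = -5/π + 12/π^3. Yes, v = u' weakly.

u(x) = x**3 + x - 2, classical derivative u'(x) = 3*x**2 + 1.
φ(x) = sin(πx), so φ'(x) = π*cos(π*x).
Note φ(0) = φ(1) = 0, so the boundary term u·φ vanishes.
LHS = ∫_0^1 u(x) φ'(x) dx = ∫_0^1 (π*x^3*cos(π*x) + π*x*cos(π*x) - 2*π*cos(π*x)) dx. Term by term:
  ∫_0^1 -2*π*cos(π*x) dx = 0;  ∫_0^1 π*x*cos(π*x) dx = -2/π;  ∫_0^1 π*x^3*cos(π*x) dx = -3/π + 12/π^3.
Sum: 0 − 2/π + -3/π + 12/π^3 = -5/π + 12/π^3.
So LHS = -5/π + 12/π^3.
∫_0^1 v(x) φ(x) dx = ∫_0^1 (3*x^2*sin(π*x) + sin(π*x)) dx. Term by term:
  ∫_0^1 3*x^2*sin(π*x) dx = -12/π^3 + 3/π;  ∫_0^1 sin(π*x) dx = 2/π.
Sum: -12/π^3 + 3/π + 2/π = -12/π^3 + 5/π.
So RHS = -∫_0^1 v(x) φ(x) dx = -5/π + 12/π^3.
LHS = RHS, so the identity holds for this test φ.
Moreover u is smooth here and v(x) = u'(x) = 3*x**2 + 1 pointwise, so the identity holds for every test function. Hence v is the weak derivative of u.


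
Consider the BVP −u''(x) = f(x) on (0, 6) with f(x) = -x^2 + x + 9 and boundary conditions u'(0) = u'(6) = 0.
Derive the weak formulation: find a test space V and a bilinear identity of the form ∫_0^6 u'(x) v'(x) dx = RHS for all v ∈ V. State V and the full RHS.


V = H^1(0, 6) (no boundary constraint on v; u is determined up to an additive constant); weak form: ∫_0^6 u'v' dx = ∫_0^6 (-x^2 + x + 9) v dx for all v ∈ V.

Multiply both sides by a test function v and integrate from 0 to 6:
  ∫_0^6 −u''(x) v(x) dx = ∫_0^6 f(x) v(x) dx.
Integrate the LHS by parts once:
  ∫_0^6 −u'' v dx = −[u'(x) v(x)]_0^6 + ∫_0^6 u'(x) v'(x) dx.
Thus ∫_0^6 u'(x) v'(x) dx = ∫_0^6 f(x) v(x) dx + [u'(x) v(x)]_0^6.
Choose V so that boundary terms are either known or forced to vanish.
u has homogeneous Neumann: u'(0) = u'(6) = 0. So [u' v]_0^6 = 0·v(6) − 0·v(0) = 0 for any v; take V = H^1(0, 6).
Weak formulation: find u (satisfying any essential BC) such that ∫_0^6 u'(x) v'(x) dx = ∫_0^6 f v dx for all v ∈ V (homogeneous Neumann, so boundary terms vanish).
Substituting f(x) = -x^2 + x + 9, the right-hand side is ∫_0^6 (-x^2 + x + 9) v dx.
Compatibility check (pure Neumann): taking v ≡ 1 ∈ V gives 0 = ∫_0^6 f dx + (0) − (0), i.e. ∫_0^6 f dx must equal u'(0) − u'(6) = 0. Indeed ∫_0^6 (-x^2 + x + 9) dx = 0, so the data are compatible. The solution is then unique only up to an additive constant (fix it e.g. by requiring ∫_0^6 u dx = 0).


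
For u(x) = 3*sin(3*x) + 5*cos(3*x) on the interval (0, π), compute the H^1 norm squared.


||u||_{H^1(0,π)}^2 = 170*π

u'(x) = -15*sin(3*x) + 9*cos(3*x).
Expand u² and (u')² and integrate term by term on (0, π), using: for integers n ≥ 1, ∫_0^π sin²(nx) dx = ∫_0^π cos²(nx) dx = π/2; for n ≠ n', ∫_0^π sin(nx)sin(n'x) dx = ∫_0^π cos(nx)cos(n'x) dx = 0; and by product-to-sum, ∫_0^π sin(nx)cos(n'x) dx = ½∫_0^π [sin((n+n')x) + sin((n−n')x)] dx, which is 0 when n+n' is even and 2n/(n²−n'²) when n+n' is odd (it need not vanish on (0, π)).
  u² squared terms: (3)²·∫sin(3x)² dx = 9·π/2 = 9*π/2;  (5)²·∫cos(3x)² dx = 25·π/2 = 25*π/2.
  u² cross terms: 2·(3)·(5)·∫sin(3x)·cos(3x) dx = 30·(0) = 0.
  So ∫_0^π u² dx = 9*π/2 + 25*π/2 + 0 = 17*π.
  (u')² squared terms: (-15)²·∫sin(3x)² dx = 225·π/2 = 225*π/2;  (9)²·∫cos(3x)² dx = 81·π/2 = 81*π/2.
  (u')² cross terms: 2·(-15)·(9)·∫sin(3x)·cos(3x) dx = -270·(0) = 0.
  So ∫_0^π (u')² dx = 225*π/2 + 81*π/2 + 0 = 153*π.
||u||_{H^1}^2 = (17*π) + (153*π) = 170*π.


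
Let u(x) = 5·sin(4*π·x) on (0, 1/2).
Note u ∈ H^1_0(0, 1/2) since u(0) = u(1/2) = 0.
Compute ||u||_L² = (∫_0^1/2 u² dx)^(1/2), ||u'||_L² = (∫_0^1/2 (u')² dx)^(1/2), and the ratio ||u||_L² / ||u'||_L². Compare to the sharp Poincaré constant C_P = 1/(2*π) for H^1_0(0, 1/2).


||u||_L² / ||u'||_L² = 1/(4*π) < C_P = 1/(2*π).

u(x) = 5·sin(4*π·x), so u'(x) = 20*π*cos(4*π*x).
Writing u(x) = A·sin(kπx/L) with A = 5 and k = 2, use ∫_0^L sin²(kπx/L) dx = L/2 and ∫_0^L cos²(kπx/L) dx = L/2.
u² = 25·sin²(4*π·x) and (u')² = 400*π^2·cos²(4*π·x), and each of sin², cos² integrates to L/2 = 1/4 over (0, 1/2).
∫_0^1/2 u² dx = 25/4, so ||u||_L² = 5/2.
∫_0^1/2 (u')² dx = 100*π^2, so ||u'||_L² = 10*π.
Ratio ||u||_L² / ||u'||_L² = 1/(4*π).
Sharp Poincaré constant on H^1_0(0, 1/2) is C_P = L/π = 1/(2*π), achieved by sin(2*π·x).
This is the k = 2 harmonic; the ratio L/(kπ) is strictly less than C_P = L/π, consistent with the sharp inequality ||u||_L² ≤ C_P ||u'||_L².


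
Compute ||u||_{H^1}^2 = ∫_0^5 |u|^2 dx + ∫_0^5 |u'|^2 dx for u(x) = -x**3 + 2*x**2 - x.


||u||_{H^1}^2 = 138755/21

The H^1 norm (squared) on an interval (0, L) is
  ||u||_{H^1}^2 = ∫_0^L u(x)^2 dx + ∫_0^L u'(x)^2 dx.
Compute u'(x) = -3*x**2 + 4*x - 1.
Then u(x)^2 = x**6 - 4*x**5 + 6*x**4 - 4*x**3 + x**2 and u'(x)^2 = 9*x**4 - 24*x**3 + 22*x**2 - 8*x + 1.
Integrate each monomial from 0 to 5 using ∫_0^5 c·x^n dx = c·5^(n+1)/(n+1):
  ∫_0^5 u(x)^2 dx = ∫_0^5 (x^6 - 4*x^5 + 6*x^4 - 4*x^3 + x^2) dx. Term by term:
    ∫_0^5 x^6 dx = 78125/7;  ∫_0^5 -4*x^5 dx = -31250/3;  ∫_0^5 6*x^4 dx = 3750;
    ∫_0^5 -4*x^3 dx = -625;  ∫_0^5 x^2 dx = 125/3.
  Sum: 78125/7 − 31250/3 + 3750 − 625 + 125/3 = 27375/7.
  ∫_0^5 u'(x)^2 dx = ∫_0^5 (9*x^4 - 24*x^3 + 22*x^2 - 8*x + 1) dx. Term by term:
    ∫_0^5 9*x^4 dx = 5625;  ∫_0^5 -24*x^3 dx = -3750;  ∫_0^5 22*x^2 dx = 2750/3;
    ∫_0^5 -8*x dx = -100;  ∫_0^5 1 dx = 5.
  Sum: 5625 − 3750 + 2750/3 − 100 + 5 = 8090/3.
Adding: ||u||_{H^1}^2 = 27375/7 + 8090/3 = 138755/21.


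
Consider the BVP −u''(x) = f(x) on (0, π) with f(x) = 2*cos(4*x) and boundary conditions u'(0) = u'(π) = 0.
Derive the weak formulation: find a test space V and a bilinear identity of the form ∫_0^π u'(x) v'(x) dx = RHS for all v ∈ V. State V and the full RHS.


V = H^1(0, π) (no boundary constraint on v; u is determined up to an additive constant); weak form: ∫_0^π u'v' dx = ∫_0^π (2*cos(4*x)) v dx for all v ∈ V.

Multiply both sides by a test function v and integrate from 0 to π:
  ∫_0^π −u''(x) v(x) dx = ∫_0^π f(x) v(x) dx.
Integrate the LHS by parts once:
  ∫_0^π −u'' v dx = −[u'(x) v(x)]_0^π + ∫_0^π u'(x) v'(x) dx.
Thus ∫_0^π u'(x) v'(x) dx = ∫_0^π f(x) v(x) dx + [u'(x) v(x)]_0^π.
Choose V so that boundary terms are either known or forced to vanish.
u has homogeneous Neumann: u'(0) = u'(π) = 0. So [u' v]_0^π = 0·v(π) − 0·v(0) = 0 for any v; take V = H^1(0, π).
Weak formulation: find u (satisfying any essential BC) such that ∫_0^π u'(x) v'(x) dx = ∫_0^π f v dx for all v ∈ V (homogeneous Neumann, so boundary terms vanish).
Substituting f(x) = 2*cos(4*x), the right-hand side is ∫_0^π (2*cos(4*x)) v dx.
Compatibility check (pure Neumann): taking v ≡ 1 ∈ V gives 0 = ∫_0^π f dx + (0) − (0), i.e. ∫_0^π f dx must equal u'(0) − u'(π) = 0. Indeed ∫_0^π (2*cos(4*x)) dx = 0, so the data are compatible. The solution is then unique only up to an additive constant (fix it e.g. by requiring ∫_0^π u dx = 0).
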